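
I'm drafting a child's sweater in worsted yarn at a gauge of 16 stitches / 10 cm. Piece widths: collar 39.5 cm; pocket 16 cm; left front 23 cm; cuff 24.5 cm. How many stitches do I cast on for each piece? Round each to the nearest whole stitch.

Rate = 16/10 = 1.6 sts per cm.
collar: 39.5 × 1.6 = 63.20 → 63.
pocket: 16 × 1.6 = 25.60 → 26.
left front: 23 × 1.6 = 36.80 → 37.
cuff: 24.5 × 1.6 = 39.20 → 39.

collar 63; pocket 26; left front 37; cuff 39.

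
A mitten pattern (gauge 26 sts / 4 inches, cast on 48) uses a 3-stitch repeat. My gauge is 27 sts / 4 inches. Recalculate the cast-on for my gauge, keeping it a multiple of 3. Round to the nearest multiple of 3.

Cast on 51 stitches.

48 × 27 / 26 = 49.85.
Nearest multiple of 3: 51.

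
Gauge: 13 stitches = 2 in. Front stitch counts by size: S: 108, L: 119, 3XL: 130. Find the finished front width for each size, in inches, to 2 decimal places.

13/2 = 6.5 sts per in.
S: 108 / 6.5 = 16.615 → 16.62 in.
L: 119 / 6.5 = 18.308 → 18.31 in.
3XL: 130 / 6.5 = 20.000 → 20.00 in.

S 16.62 inches; L 18.31 inches; 3XL 20.00 inches.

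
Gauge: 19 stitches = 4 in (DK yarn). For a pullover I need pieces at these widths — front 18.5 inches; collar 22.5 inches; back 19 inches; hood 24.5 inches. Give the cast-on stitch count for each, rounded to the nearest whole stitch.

Rate = 19/4 = 4.75 sts per in.
front: 18.5 × 4.75 = 87.88 → 88.
collar: 22.5 × 4.75 = 106.88 → 107.
back: 19 × 4.75 = 90.25 → 90.
hood: 24.5 × 4.75 = 116.38 → 116.

front 88; collar 107; back 90; hood 116.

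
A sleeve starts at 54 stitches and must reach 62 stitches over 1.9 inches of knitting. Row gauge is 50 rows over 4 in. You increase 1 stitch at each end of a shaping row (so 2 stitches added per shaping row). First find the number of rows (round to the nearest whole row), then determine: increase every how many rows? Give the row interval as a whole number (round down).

Rows = 1.9 × 12.5 = 23.8 → 24 rows.
Stitches to add: 8 → 4 shaping rows (at 2 st each).
24 / 4 = 6.00 → every 6 rows.

Increase every 6th row.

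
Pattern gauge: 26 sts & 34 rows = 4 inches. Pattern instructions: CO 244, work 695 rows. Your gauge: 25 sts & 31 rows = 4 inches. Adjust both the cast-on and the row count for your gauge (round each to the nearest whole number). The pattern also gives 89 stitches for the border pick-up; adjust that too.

Cast on 235 stitches; work 634 rows; border pick-up 86 stitches.

Stitches: 244 × 25/26 = 234.62 → 235.
Rows: 695 × 31/34 = 633.68 → 634.
border pick-up: 89 × 25/26 = 85.58 → 86.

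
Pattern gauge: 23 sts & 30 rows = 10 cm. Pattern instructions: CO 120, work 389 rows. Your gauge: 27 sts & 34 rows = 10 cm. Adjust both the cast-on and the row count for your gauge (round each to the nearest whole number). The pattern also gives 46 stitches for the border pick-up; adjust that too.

Stitches: 120 × 27/23 = 140.87 → 141.
Rows: 389 × 34/30 = 440.87 → 441.
border pick-up: 46 × 27/23 = 54.00 → 54.

Cast on 141 stitches; work 441 rows; border pick-up 54 stitches.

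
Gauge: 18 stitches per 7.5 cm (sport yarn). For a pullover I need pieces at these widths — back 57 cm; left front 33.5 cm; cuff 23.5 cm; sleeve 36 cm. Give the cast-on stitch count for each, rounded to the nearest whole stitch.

back 137; left front 80; cuff 56; sleeve 86.

Rate = 18/7.5 = 2.4 sts per cm.
back: 57 × 2.4 = 136.80 → 137.
left front: 33.5 × 2.4 = 80.40 → 80.
cuff: 23.5 × 2.4 = 56.40 → 56.
sleeve: 36 × 2.4 = 86.40 → 86.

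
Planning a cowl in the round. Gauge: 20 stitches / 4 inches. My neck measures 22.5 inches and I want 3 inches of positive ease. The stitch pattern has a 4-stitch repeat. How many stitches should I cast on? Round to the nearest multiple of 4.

128 stitches.

Finished = 22.5 + 3 = 25.5 inches.
20 / 4 = 5 sts/in.
25.5 × 5 = 127.50 sts.
Nearest multiple of 4: 128.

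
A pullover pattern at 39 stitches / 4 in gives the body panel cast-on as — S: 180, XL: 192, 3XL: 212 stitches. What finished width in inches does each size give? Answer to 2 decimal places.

S 18.46 inches; XL 19.69 inches; 3XL 21.74 inches.

39/4 = 9.75 sts per in.
S: 180 / 9.75 = 18.462 → 18.46 in.
XL: 192 / 9.75 = 19.692 → 19.69 in.
3XL: 212 / 9.75 = 21.744 → 21.74 in.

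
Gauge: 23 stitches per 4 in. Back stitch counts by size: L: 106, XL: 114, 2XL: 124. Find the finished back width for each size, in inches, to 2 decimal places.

23/4 = 5.75 sts per in.
L: 106 / 5.75 = 18.435 → 18.43 in.
XL: 114 / 5.75 = 19.826 → 19.83 in.
2XL: 124 / 5.75 = 21.565 → 21.57 in.

L 18.43 inches; XL 19.83 inches; 2XL 21.57 inches.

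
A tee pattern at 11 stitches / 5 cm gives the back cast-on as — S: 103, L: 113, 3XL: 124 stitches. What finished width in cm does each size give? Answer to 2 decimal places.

11/5 = 2.2 sts per cm.
S: 103 / 2.2 = 46.818 → 46.82 cm.
L: 113 / 2.2 = 51.364 → 51.36 cm.
3XL: 124 / 2.2 = 56.364 → 56.36 cm.

S 46.82 cm; L 51.36 cm; 3XL 56.36 cm.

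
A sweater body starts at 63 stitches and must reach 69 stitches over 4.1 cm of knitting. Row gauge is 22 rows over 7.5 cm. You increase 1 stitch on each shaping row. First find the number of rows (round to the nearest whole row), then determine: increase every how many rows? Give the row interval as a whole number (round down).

Increase every 2nd row.

Rows = 4.1 × 2.933 = 12.0 → 12 rows.
Stitches to add: 6 → 6 shaping rows (at 1 st each).
12 / 6 = 2.00 → every 2 rows.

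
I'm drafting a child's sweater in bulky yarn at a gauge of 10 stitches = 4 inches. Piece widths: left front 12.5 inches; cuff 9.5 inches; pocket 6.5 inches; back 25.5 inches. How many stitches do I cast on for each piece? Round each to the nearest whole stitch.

Rate = 10/4 = 2.5 sts per in.
left front: 12.5 × 2.5 = 31.25 → 31.
cuff: 9.5 × 2.5 = 23.75 → 24.
pocket: 6.5 × 2.5 = 16.25 → 16.
back: 25.5 × 2.5 = 63.75 → 64.

left front 31; cuff 24; pocket 16; back 64.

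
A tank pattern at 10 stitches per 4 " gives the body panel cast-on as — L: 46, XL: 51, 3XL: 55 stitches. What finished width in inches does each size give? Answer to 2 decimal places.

10/4 = 2.5 sts per in.
L: 46 / 2.5 = 18.400 → 18.40 in.
XL: 51 / 2.5 = 20.400 → 20.40 in.
3XL: 55 / 2.5 = 22.000 → 22.00 in.

L 18.40 inches; XL 20.40 inches; 3XL 22.00 inches.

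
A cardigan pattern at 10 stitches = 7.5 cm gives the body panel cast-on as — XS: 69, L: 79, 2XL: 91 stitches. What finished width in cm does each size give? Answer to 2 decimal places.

XS 51.75 cm; L 59.25 cm; 2XL 68.25 cm.

10/7.5 = 1.333 sts per cm.
XS: 69 / 1.333 = 51.750 → 51.75 cm.
L: 79 / 1.333 = 59.250 → 59.25 cm.
2XL: 91 / 1.333 = 68.250 → 68.25 cm.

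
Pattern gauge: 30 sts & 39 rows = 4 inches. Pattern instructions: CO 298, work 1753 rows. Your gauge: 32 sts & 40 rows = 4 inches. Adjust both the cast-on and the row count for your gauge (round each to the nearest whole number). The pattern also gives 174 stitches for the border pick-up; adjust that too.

Cast on 318 stitches; work 1798 rows; border pick-up 186 stitches.

Stitches: 298 × 32/30 = 317.87 → 318.
Rows: 1753 × 40/39 = 1797.95 → 1798.
border pick-up: 174 × 32/30 = 185.60 → 186.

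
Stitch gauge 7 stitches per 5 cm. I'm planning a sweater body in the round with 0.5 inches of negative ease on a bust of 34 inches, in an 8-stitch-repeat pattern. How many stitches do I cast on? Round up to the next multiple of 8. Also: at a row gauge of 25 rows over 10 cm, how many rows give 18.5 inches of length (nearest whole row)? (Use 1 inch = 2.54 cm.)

Finished = 34 − 0.5 = 33.5 inches.
33.5 inches × 2.54 = 85.09 cm.
7/5 = 1.4 sts per cm; 85.09 × 1.4 = 119.13 sts.
Next multiple of 8 → 120.
18.5 inches = 46.99 cm; × 2.5 = 117.47 → 117 rows.

Cast on 120 stitches; work 117 rows.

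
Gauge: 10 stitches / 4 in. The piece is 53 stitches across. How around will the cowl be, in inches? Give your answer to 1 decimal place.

10 stitches / 4 inch = 2.5 stitches per inch.
53 / 2.5 = 21.20 inches.

21.2 inches.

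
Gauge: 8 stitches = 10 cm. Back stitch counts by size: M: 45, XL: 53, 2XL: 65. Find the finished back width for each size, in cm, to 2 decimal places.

8/10 = 0.8 sts per cm.
M: 45 / 0.8 = 56.250 → 56.25 cm.
XL: 53 / 0.8 = 66.250 → 66.25 cm.
2XL: 65 / 0.8 = 81.250 → 81.25 cm.

M 56.25 cm; XL 66.25 cm; 2XL 81.25 cm.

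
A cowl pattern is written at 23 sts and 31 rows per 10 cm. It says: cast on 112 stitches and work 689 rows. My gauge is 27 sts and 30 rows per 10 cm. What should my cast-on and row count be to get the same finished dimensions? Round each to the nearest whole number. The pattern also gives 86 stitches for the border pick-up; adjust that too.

Stitches: 112 × 27/23 = 131.48 → 131.
Rows: 689 × 30/31 = 666.77 → 667.
border pick-up: 86 × 27/23 = 100.96 → 101.

Cast on 131 stitches; work 667 rows; border pick-up 101 stitches.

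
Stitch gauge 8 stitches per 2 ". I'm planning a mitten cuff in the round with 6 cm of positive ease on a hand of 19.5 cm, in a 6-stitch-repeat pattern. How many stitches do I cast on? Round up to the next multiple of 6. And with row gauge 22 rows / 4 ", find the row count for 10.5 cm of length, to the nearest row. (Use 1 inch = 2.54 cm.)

Cast on 42 stitches; work 23 rows.

Finished = 19.5 + 6 = 25.5 cm.
25.5 cm × 1/2.54 = 10.04 inches.
8/2 = 4 sts per in; 10.04 × 4 = 40.16 sts.
Next multiple of 6 → 42.
10.5 cm = 4.13 inches; × 5.5 = 22.74 → 23 rows.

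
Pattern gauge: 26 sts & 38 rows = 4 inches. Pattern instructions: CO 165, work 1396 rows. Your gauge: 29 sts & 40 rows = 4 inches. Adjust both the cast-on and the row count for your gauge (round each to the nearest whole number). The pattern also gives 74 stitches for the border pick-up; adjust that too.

Cast on 184 stitches; work 1469 rows; border pick-up 83 stitches.

Stitches: 165 × 29/26 = 184.04 → 184.
Rows: 1396 × 40/38 = 1469.47 → 1469.
border pick-up: 74 × 29/26 = 82.54 → 83.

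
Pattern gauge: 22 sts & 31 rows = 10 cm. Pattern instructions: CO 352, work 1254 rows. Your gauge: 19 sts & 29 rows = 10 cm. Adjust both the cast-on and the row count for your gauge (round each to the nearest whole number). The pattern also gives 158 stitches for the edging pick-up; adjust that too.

Cast on 304 stitches; work 1173 rows; edging pick-up 136 stitches.

Stitches: 352 × 19/22 = 304.00 → 304.
Rows: 1254 × 29/31 = 1173.10 → 1173.
edging pick-up: 158 × 19/22 = 136.45 → 136.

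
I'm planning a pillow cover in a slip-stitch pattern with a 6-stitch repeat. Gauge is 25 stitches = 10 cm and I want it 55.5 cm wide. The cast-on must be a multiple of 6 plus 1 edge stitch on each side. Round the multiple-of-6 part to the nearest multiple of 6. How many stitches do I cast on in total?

25 / 10 = 2.5 sts per cm.
55.5 × 2.5 = 138.75 sts.
Less 2 edge sts → 136.75 for the repeat.
Nearest multiple of 6: 138.
Add back 2 edge sts → 140.

Cast on 140 stitches.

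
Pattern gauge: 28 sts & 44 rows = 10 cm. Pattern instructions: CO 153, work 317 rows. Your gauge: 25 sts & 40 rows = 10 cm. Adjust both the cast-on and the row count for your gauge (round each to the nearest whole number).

Stitches: 153 × 25/28 = 136.61 → 137.
Rows: 317 × 40/44 = 288.18 → 288.

Cast on 137 stitches; work 288 rows.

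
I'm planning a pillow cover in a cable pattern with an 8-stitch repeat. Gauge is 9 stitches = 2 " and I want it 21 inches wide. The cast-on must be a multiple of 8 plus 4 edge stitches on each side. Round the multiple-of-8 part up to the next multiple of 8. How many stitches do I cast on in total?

CO 96 sts.

9 / 2 = 4.5 sts per inch.
21 × 4.5 = 94.50 sts.
Less 8 edge sts → 86.50 for the repeat.
Next multiple of 8: 88.
Add back 8 edge sts → 96.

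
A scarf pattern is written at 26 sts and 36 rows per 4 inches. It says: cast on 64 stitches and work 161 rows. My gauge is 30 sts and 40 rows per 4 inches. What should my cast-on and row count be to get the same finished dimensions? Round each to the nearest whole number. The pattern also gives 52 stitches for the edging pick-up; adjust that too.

Cast on 74 stitches; work 179 rows; edging pick-up 60 stitches.

Stitches: 64 × 30/26 = 73.85 → 74.
Rows: 161 × 40/36 = 178.89 → 179.
edging pick-up: 52 × 30/26 = 60.00 → 60.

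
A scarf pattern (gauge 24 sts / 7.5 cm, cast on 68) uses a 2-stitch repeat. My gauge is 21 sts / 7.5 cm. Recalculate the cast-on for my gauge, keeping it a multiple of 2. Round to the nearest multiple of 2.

68 × 21 / 24 = 59.50.
Nearest multiple of 2: 60.

60 stitches.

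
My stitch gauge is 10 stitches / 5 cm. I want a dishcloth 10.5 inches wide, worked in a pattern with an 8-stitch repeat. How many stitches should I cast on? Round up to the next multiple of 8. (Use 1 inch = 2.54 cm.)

CO 56 sts.

10.5 in = 10.5 × 2.54 = 26.67 cm.
10 / 5 = 2 sts/cm.
26.67 × 2 = 53.34 sts.
→ 56.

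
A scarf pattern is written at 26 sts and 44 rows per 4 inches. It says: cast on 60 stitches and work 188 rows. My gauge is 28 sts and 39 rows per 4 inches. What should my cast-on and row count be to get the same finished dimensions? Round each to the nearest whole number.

Stitches: 60 × 28/26 = 64.62 → 65.
Rows: 188 × 39/44 = 166.64 → 167.

Cast on 65 stitches; work 167 rows.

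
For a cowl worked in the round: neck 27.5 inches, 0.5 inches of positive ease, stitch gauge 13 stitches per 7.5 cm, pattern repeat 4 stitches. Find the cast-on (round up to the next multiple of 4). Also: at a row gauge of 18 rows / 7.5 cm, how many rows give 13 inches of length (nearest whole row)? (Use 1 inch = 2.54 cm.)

Cast on 124 stitches; work 79 rows.

Finished = 27.5 + 0.5 = 28 inches.
28 inches × 2.54 = 71.12 cm.
13/7.5 = 1.733 sts per cm; 71.12 × 1.733 = 123.27 sts.
Next multiple of 4 → 124.
13 inches = 33.02 cm; × 2.4 = 79.25 → 79 rows.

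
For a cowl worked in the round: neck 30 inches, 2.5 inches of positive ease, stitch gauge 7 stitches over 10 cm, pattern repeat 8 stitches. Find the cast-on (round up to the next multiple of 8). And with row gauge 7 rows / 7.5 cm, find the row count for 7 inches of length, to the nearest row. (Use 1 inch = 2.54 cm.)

Finished = 30 + 2.5 = 32.5 inches.
32.5 inches × 2.54 = 82.55 cm.
7/10 = 0.7 sts per cm; 82.55 × 0.7 = 57.78 sts.
Next multiple of 8 → 64.
7 inches = 17.78 cm; × 0.933 = 16.59 → 17 rows.

Cast on 64 stitches; work 17 rows.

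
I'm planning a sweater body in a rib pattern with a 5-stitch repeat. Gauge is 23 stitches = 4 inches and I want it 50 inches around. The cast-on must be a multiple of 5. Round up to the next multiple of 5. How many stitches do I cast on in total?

23 / 4 = 5.75 sts per inch.
50 × 5.75 = 287.50 sts.
Next multiple of 5: 290.

290 stitches.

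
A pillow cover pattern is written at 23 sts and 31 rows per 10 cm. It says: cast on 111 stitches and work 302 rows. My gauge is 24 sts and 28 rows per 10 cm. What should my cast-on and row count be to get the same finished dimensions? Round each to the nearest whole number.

Cast on 116 stitches; work 273 rows.

Stitches: 111 × 24/23 = 115.83 → 116.
Rows: 302 × 28/31 = 272.77 → 273.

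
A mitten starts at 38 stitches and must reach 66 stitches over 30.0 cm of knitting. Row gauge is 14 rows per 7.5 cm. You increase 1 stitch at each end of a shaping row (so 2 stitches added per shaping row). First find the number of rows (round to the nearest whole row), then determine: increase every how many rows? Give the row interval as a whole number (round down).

Rows = 30.0 × 1.867 = 56.0 → 56 rows.
Stitches to add: 28 → 14 shaping rows (at 2 st each).
56 / 14 = 4.00 → every 4 rows.

Increase every 4th row.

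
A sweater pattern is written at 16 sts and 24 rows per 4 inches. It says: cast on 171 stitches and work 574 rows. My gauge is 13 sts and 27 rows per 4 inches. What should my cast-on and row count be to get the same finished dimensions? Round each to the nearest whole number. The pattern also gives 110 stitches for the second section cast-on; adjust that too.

Stitches: 171 × 13/16 = 138.94 → 139.
Rows: 574 × 27/24 = 645.75 → 646.
second section cast-on: 110 × 13/16 = 89.38 → 89.

Cast on 139 stitches; work 646 rows; second section cast-on 89 stitches.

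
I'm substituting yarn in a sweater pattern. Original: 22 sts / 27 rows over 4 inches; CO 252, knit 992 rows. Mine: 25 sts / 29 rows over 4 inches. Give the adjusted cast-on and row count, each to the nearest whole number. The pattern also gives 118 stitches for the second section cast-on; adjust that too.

Cast on 286 stitches; work 1065 rows; second section cast-on 134 stitches.

Stitches: 252 × 25/22 = 286.36 → 286.
Rows: 992 × 29/27 = 1065.48 → 1065.
second section cast-on: 118 × 25/22 = 134.09 → 134.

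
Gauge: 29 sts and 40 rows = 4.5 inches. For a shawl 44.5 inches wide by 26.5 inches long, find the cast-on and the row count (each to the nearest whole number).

Stitch gauge = 29/4.5 = 6.444 sts/in; 44.5 × 6.444 = 286.78 → 287 sts.
Row gauge = 40/4.5 = 8.889 rows/in; 26.5 × 8.889 = 235.56 → 236 rows.

Cast on 287 stitches and work 236 rows.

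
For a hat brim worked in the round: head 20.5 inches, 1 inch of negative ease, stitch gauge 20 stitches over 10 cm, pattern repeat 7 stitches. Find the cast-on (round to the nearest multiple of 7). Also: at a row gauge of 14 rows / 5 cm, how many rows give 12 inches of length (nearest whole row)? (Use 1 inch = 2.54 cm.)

Cast on 98 stitches; work 85 rows.

Finished = 20.5 − 1 = 19.5 inches.
19.5 inches × 2.54 = 49.53 cm.
20/10 = 2 sts per cm; 49.53 × 2 = 99.06 sts.
Nearest multiple of 7 → 98.
12 inches = 30.48 cm; × 2.8 = 85.34 → 85 rows.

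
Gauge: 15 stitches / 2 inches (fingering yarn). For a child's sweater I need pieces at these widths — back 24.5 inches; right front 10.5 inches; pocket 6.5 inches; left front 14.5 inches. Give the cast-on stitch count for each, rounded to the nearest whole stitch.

back 184; right front 79; pocket 49; left front 109.

Rate = 15/2 = 7.5 sts per in.
back: 24.5 × 7.5 = 183.75 → 184.
right front: 10.5 × 7.5 = 78.75 → 79.
pocket: 6.5 × 7.5 = 48.75 → 49.
left front: 14.5 × 7.5 = 108.75 → 109.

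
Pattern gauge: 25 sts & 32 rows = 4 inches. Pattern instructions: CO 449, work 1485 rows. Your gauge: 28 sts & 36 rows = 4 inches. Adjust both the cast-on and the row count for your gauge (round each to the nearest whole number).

Stitches: 449 × 28/25 = 502.88 → 503.
Rows: 1485 × 36/32 = 1670.62 → 1671.

Cast on 503 stitches; work 1671 rows.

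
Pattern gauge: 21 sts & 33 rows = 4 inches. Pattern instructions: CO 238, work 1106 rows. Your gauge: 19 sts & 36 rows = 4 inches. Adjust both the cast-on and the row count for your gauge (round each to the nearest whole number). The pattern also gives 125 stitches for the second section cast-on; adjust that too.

Cast on 215 stitches; work 1207 rows; second section cast-on 113 stitches.

Stitches: 238 × 19/21 = 215.33 → 215.
Rows: 1106 × 36/33 = 1206.55 → 1207.
second section cast-on: 125 × 19/21 = 113.10 → 113.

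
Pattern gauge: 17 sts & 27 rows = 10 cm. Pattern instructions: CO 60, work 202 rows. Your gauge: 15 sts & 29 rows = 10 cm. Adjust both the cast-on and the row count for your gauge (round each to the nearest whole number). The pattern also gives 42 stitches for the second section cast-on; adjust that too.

Cast on 53 stitches; work 217 rows; second section cast-on 37 stitches.

Stitches: 60 × 15/17 = 52.94 → 53.
Rows: 202 × 29/27 = 216.96 → 217.
second section cast-on: 42 × 15/17 = 37.06 → 37.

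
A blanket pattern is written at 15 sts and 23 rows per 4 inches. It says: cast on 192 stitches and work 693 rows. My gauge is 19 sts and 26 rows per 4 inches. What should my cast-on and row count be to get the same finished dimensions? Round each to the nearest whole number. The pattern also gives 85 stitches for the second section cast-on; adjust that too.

Cast on 243 stitches; work 783 rows; second section cast-on 108 stitches.

Stitches: 192 × 19/15 = 243.20 → 243.
Rows: 693 × 26/23 = 783.39 → 783.
second section cast-on: 85 × 19/15 = 107.67 → 108.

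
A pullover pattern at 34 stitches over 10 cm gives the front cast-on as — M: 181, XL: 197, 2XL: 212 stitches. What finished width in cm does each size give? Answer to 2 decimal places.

M 53.24 cm; XL 57.94 cm; 2XL 62.35 cm.

34/10 = 3.4 sts per cm.
M: 181 / 3.4 = 53.235 → 53.24 cm.
XL: 197 / 3.4 = 57.941 → 57.94 cm.
2XL: 212 / 3.4 = 62.353 → 62.35 cm.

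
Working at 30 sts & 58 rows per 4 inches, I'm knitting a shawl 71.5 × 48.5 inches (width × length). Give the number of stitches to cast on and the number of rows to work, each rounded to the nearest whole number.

Stitch gauge = 30/4 = 7.5 sts/in; 71.5 × 7.5 = 536.25 → 536 sts.
Row gauge = 58/4 = 14.5 rows/in; 48.5 × 14.5 = 703.25 → 703 rows.

Cast on 536 stitches and work 703 rows.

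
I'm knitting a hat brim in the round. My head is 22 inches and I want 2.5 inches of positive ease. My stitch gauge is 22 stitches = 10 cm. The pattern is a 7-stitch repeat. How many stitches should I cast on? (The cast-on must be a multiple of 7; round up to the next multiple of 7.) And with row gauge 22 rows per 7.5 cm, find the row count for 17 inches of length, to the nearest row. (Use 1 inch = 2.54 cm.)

Cast on 140 stitches; work 127 rows.

Finished = 22 + 2.5 = 24.5 inches.
24.5 inches × 2.54 = 62.23 cm.
22/10 = 2.2 sts per cm; 62.23 × 2.2 = 136.91 sts.
Next multiple of 7 → 140.
17 inches = 43.18 cm; × 2.933 = 126.66 → 127 rows.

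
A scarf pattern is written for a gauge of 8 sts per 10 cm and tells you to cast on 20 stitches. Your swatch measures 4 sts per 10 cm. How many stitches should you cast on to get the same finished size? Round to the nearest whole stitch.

Cast on 10 stitches.

Scale factor = 4 / 8 = 0.500.
20 × 4 / 8 = 10.00 sts.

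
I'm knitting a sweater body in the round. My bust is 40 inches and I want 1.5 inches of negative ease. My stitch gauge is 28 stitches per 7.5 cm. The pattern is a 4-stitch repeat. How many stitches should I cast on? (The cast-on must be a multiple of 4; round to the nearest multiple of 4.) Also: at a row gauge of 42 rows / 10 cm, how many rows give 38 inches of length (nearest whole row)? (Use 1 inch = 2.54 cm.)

Finished = 40 − 1.5 = 38.5 inches.
38.5 inches × 2.54 = 97.79 cm.
28/7.5 = 3.733 sts per cm; 97.79 × 3.733 = 365.08 sts.
Nearest multiple of 4 → 364.
38 inches = 96.52 cm; × 4.2 = 405.38 → 405 rows.

Cast on 364 stitches; work 405 rows.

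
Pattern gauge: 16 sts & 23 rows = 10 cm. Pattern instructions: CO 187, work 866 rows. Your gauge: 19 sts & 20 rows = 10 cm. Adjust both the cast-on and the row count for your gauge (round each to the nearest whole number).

Stitches: 187 × 19/16 = 222.06 → 222.
Rows: 866 × 20/23 = 753.04 → 753.

Cast on 222 stitches; work 753 rows.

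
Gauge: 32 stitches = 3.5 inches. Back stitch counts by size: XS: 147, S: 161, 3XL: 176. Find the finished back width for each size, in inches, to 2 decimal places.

32/3.5 = 9.143 sts per in.
XS: 147 / 9.143 = 16.078 → 16.08 in.
S: 161 / 9.143 = 17.609 → 17.61 in.
3XL: 176 / 9.143 = 19.250 → 19.25 in.

XS 16.08 inches; S 17.61 inches; 3XL 19.25 inches.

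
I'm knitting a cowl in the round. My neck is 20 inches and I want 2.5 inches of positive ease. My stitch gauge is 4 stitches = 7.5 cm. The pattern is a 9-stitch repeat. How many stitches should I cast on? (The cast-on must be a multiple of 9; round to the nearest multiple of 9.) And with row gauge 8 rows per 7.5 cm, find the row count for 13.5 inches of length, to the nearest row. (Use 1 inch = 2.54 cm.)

Finished = 20 + 2.5 = 22.5 inches.
22.5 inches × 2.54 = 57.15 cm.
4/7.5 = 0.533 sts per cm; 57.15 × 0.533 = 30.48 sts.
Nearest multiple of 9 → 27.
13.5 inches = 34.29 cm; × 1.067 = 36.58 → 37 rows.

Cast on 27 stitches; work 37 rows.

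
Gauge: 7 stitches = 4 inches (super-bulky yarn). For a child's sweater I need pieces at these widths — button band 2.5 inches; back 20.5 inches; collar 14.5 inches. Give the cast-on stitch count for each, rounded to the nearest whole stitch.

button band 4; back 36; collar 25.

Rate = 7/4 = 1.75 sts per in.
button band: 2.5 × 1.75 = 4.38 → 4.
back: 20.5 × 1.75 = 35.88 → 36.
collar: 14.5 × 1.75 = 25.38 → 25.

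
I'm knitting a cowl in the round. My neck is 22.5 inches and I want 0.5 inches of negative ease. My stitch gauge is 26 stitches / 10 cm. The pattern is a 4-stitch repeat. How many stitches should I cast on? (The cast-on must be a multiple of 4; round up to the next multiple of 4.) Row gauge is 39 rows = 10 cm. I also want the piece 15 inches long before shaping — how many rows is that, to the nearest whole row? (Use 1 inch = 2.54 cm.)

Cast on 148 stitches; work 149 rows.

Finished = 22.5 − 0.5 = 22 inches.
22 inches × 2.54 = 55.88 cm.
26/10 = 2.6 sts per cm; 55.88 × 2.6 = 145.29 sts.
Next multiple of 4 → 148.
15 inches = 38.10 cm; × 3.9 = 148.59 → 149 rows.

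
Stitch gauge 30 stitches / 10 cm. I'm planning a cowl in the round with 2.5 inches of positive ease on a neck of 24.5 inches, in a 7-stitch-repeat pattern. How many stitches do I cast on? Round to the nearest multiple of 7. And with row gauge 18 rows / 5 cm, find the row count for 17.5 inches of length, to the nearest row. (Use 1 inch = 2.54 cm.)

Finished = 24.5 + 2.5 = 27 inches.
27 inches × 2.54 = 68.58 cm.
30/10 = 3 sts per cm; 68.58 × 3 = 205.74 sts.
Nearest multiple of 7 → 203.
17.5 inches = 44.45 cm; × 3.6 = 160.02 → 160 rows.

Cast on 203 stitches; work 160 rows.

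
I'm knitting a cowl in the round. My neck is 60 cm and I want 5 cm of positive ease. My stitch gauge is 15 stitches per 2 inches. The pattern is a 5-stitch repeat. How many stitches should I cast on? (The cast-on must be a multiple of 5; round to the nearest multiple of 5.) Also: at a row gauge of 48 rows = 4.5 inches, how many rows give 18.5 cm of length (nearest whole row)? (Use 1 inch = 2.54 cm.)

Finished = 60 + 5 = 65 cm.
65 cm × 1/2.54 = 25.59 inches.
15/2 = 7.5 sts per in; 25.59 × 7.5 = 191.93 sts.
Nearest multiple of 5 → 190.
18.5 cm = 7.28 inches; × 10.667 = 77.69 → 78 rows.

Cast on 190 stitches; work 78 rows.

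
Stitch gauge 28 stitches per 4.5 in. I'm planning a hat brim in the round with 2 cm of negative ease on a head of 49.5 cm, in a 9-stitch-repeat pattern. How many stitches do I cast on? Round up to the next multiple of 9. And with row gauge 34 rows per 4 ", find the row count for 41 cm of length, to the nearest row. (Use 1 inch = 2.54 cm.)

Finished = 49.5 − 2 = 47.5 cm.
47.5 cm × 1/2.54 = 18.70 inches.
28/4.5 = 6.222 sts per in; 18.70 × 6.222 = 116.36 sts.
Next multiple of 9 → 117.
41 cm = 16.14 inches; × 8.5 = 137.20 → 137 rows.

Cast on 117 stitches; work 137 rows.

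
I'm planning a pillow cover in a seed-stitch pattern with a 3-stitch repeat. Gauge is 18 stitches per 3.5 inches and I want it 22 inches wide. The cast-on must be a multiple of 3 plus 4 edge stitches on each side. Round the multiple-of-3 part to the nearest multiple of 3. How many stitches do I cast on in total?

113 stitches.

18 / 3.5 = 5.143 sts per inch.
22 × 5.143 = 113.14 sts.
Less 8 edge sts → 105.14 for the repeat.
Nearest multiple of 3: 105.
Add back 8 edge sts → 113.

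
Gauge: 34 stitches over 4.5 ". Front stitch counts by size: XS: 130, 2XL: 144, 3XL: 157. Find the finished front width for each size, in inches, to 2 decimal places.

34/4.5 = 7.556 sts per in.
XS: 130 / 7.556 = 17.206 → 17.21 in.
2XL: 144 / 7.556 = 19.059 → 19.06 in.
3XL: 157 / 7.556 = 20.779 → 20.78 in.

XS 17.21 inches; 2XL 19.06 inches; 3XL 20.78 inches.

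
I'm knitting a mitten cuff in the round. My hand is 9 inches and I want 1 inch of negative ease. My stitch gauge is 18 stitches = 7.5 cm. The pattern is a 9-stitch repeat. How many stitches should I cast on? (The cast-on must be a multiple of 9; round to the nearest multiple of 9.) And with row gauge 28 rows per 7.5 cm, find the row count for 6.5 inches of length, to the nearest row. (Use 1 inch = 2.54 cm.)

Finished = 9 − 1 = 8 inches.
8 inches × 2.54 = 20.32 cm.
18/7.5 = 2.4 sts per cm; 20.32 × 2.4 = 48.77 sts.
Nearest multiple of 9 → 45.
6.5 inches = 16.51 cm; × 3.733 = 61.64 → 62 rows.

Cast on 45 stitches; work 62 rows.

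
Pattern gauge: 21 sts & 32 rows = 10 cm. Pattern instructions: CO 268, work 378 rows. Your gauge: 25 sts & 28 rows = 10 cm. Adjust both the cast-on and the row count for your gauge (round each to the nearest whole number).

Cast on 319 stitches; work 331 rows.

Stitches: 268 × 25/21 = 319.05 → 319.
Rows: 378 × 28/32 = 330.75 → 331.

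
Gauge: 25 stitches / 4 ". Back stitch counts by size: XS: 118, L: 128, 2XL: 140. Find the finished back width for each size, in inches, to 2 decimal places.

25/4 = 6.25 sts per in.
XS: 118 / 6.25 = 18.880 → 18.88 in.
L: 128 / 6.25 = 20.480 → 20.48 in.
2XL: 140 / 6.25 = 22.400 → 22.40 in.

XS 18.88 inches; L 20.48 inches; 2XL 22.40 inches.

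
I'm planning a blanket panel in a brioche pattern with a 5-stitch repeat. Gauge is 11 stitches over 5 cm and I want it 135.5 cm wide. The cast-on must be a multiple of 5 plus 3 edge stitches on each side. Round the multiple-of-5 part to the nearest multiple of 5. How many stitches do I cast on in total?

11 / 5 = 2.2 sts per cm.
135.5 × 2.2 = 298.10 sts.
Less 6 edge sts → 292.10 for the repeat.
Nearest multiple of 5: 290.
Add back 6 edge sts → 296.

296 stitches.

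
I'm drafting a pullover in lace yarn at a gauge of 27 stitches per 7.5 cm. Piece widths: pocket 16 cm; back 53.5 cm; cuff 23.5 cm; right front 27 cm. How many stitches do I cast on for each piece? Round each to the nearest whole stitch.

Rate = 27/7.5 = 3.6 sts per cm.
pocket: 16 × 3.6 = 57.60 → 58.
back: 53.5 × 3.6 = 192.60 → 193.
cuff: 23.5 × 3.6 = 84.60 → 85.
right front: 27 × 3.6 = 97.20 → 97.

pocket 58; back 193; cuff 85; right front 97.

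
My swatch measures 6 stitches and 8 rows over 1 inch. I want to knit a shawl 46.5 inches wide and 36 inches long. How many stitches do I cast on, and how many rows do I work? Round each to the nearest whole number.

Cast on 279 stitches and work 288 rows.

Stitch gauge = 6/1 = 6 sts/in; 46.5 × 6 = 279.00 → 279 sts.
Row gauge = 8/1 = 8 rows/in; 36 × 8 = 288.00 → 288 rows.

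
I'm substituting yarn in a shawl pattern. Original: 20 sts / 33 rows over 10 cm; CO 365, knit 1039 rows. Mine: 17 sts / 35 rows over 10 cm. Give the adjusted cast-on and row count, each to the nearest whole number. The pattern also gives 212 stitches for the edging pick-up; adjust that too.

Stitches: 365 × 17/20 = 310.25 → 310.
Rows: 1039 × 35/33 = 1101.97 → 1102.
edging pick-up: 212 × 17/20 = 180.20 → 180.

Cast on 310 stitches; work 1102 rows; edging pick-up 180 stitches.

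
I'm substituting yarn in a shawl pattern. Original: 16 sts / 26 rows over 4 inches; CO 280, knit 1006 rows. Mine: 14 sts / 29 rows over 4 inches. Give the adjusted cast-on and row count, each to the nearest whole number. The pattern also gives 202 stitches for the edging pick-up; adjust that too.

Cast on 245 stitches; work 1122 rows; edging pick-up 177 stitches.

Stitches: 280 × 14/16 = 245.00 → 245.
Rows: 1006 × 29/26 = 1122.08 → 1122.
edging pick-up: 202 × 14/16 = 176.75 → 177.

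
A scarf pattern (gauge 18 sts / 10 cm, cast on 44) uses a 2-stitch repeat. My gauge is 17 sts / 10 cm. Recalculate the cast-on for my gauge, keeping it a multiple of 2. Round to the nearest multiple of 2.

44 × 17 / 18 = 41.56.
Nearest multiple of 2: 42.

Cast on 42 stitches.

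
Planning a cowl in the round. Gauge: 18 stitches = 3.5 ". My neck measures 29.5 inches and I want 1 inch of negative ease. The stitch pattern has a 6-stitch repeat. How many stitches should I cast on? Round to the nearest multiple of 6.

Cast on 144 stitches.

Finished = 29.5 − 1 = 28.5 inches.
18 / 3.5 = 5.143 sts/in.
28.5 × 5.143 = 146.57 sts.
Nearest multiple of 6: 144.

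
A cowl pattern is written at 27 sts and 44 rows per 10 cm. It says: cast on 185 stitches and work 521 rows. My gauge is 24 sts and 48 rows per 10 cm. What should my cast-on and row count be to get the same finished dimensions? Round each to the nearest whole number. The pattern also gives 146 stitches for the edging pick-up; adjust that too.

Stitches: 185 × 24/27 = 164.44 → 164.
Rows: 521 × 48/44 = 568.36 → 568.
edging pick-up: 146 × 24/27 = 129.78 → 130.

Cast on 164 stitches; work 568 rows; edging pick-up 130 stitches.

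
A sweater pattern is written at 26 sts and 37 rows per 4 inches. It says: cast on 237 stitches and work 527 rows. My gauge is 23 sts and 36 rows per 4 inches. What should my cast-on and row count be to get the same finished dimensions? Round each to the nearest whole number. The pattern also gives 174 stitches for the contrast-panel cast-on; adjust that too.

Stitches: 237 × 23/26 = 209.65 → 210.
Rows: 527 × 36/37 = 512.76 → 513.
contrast-panel cast-on: 174 × 23/26 = 153.92 → 154.

Cast on 210 stitches; work 513 rows; contrast-panel cast-on 154 stitches.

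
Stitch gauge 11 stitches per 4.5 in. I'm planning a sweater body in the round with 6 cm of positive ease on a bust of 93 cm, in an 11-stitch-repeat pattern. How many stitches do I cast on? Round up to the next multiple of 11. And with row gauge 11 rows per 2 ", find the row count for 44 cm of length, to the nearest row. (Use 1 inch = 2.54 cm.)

Cast on 99 stitches; work 95 rows.

Finished = 93 + 6 = 99 cm.
99 cm × 1/2.54 = 38.98 inches.
11/4.5 = 2.444 sts per in; 38.98 × 2.444 = 95.28 sts.
Next multiple of 11 → 99.
44 cm = 17.32 inches; × 5.5 = 95.28 → 95 rows.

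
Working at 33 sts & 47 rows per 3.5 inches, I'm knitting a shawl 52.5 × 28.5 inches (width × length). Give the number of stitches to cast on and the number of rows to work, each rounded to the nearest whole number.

Cast on 495 stitches and work 383 rows.

Stitch gauge = 33/3.5 = 9.429 sts/in; 52.5 × 9.429 = 495.00 → 495 sts.
Row gauge = 47/3.5 = 13.429 rows/in; 28.5 × 13.429 = 382.71 → 383 rows.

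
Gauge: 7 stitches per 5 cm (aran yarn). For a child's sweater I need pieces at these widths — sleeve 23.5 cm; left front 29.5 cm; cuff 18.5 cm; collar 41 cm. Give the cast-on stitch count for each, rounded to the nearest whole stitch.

sleeve 33; left front 41; cuff 26; collar 57.

Rate = 7/5 = 1.4 sts per cm.
sleeve: 23.5 × 1.4 = 32.90 → 33.
left front: 29.5 × 1.4 = 41.30 → 41.
cuff: 18.5 × 1.4 = 25.90 → 26.
collar: 41 × 1.4 = 57.40 → 57.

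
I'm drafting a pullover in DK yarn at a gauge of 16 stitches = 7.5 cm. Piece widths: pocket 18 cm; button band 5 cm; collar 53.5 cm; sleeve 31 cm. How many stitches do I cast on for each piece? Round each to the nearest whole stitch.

pocket 38; button band 11; collar 114; sleeve 66.

Rate = 16/7.5 = 2.133 sts per cm.
pocket: 18 × 2.133 = 38.40 → 38.
button band: 5 × 2.133 = 10.67 → 11.
collar: 53.5 × 2.133 = 114.13 → 114.
sleeve: 31 × 2.133 = 66.13 → 66.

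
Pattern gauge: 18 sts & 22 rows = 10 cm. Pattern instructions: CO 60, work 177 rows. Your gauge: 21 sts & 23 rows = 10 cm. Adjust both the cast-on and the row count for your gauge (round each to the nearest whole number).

Stitches: 60 × 21/18 = 70.00 → 70.
Rows: 177 × 23/22 = 185.05 → 185.

Cast on 70 stitches; work 185 rows.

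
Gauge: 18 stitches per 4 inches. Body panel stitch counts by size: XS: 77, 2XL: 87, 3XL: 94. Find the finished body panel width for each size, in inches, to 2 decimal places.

18/4 = 4.5 sts per in.
XS: 77 / 4.5 = 17.111 → 17.11 in.
2XL: 87 / 4.5 = 19.333 → 19.33 in.
3XL: 94 / 4.5 = 20.889 → 20.89 in.

XS 17.11 inches; 2XL 19.33 inches; 3XL 20.89 inches.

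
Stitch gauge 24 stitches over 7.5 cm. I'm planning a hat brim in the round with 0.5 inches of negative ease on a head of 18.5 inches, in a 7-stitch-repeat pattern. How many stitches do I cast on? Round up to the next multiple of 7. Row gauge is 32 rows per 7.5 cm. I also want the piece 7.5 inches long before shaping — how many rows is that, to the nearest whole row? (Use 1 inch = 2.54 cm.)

Finished = 18.5 − 0.5 = 18 inches.
18 inches × 2.54 = 45.72 cm.
24/7.5 = 3.2 sts per cm; 45.72 × 3.2 = 146.30 sts.
Next multiple of 7 → 147.
7.5 inches = 19.05 cm; × 4.267 = 81.28 → 81 rows.

Cast on 147 stitches; work 81 rows.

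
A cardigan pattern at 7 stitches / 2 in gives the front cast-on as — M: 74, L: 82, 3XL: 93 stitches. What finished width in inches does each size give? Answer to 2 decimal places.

7/2 = 3.5 sts per in.
M: 74 / 3.5 = 21.143 → 21.14 in.
L: 82 / 3.5 = 23.429 → 23.43 in.
3XL: 93 / 3.5 = 26.571 → 26.57 in.

M 21.14 inches; L 23.43 inches; 3XL 26.57 inches.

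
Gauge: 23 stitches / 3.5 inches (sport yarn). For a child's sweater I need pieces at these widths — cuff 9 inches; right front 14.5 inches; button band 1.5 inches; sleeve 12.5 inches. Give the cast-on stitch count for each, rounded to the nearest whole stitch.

cuff 59; right front 95; button band 10; sleeve 82.

Rate = 23/3.5 = 6.571 sts per in.
cuff: 9 × 6.571 = 59.14 → 59.
right front: 14.5 × 6.571 = 95.29 → 95.
button band: 1.5 × 6.571 = 9.86 → 10.
sleeve: 12.5 × 6.571 = 82.14 → 82.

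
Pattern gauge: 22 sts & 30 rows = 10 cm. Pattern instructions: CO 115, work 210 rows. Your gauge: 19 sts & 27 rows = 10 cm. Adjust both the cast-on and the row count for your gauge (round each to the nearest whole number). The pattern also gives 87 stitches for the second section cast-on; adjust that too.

Stitches: 115 × 19/22 = 99.32 → 99.
Rows: 210 × 27/30 = 189.00 → 189.
second section cast-on: 87 × 19/22 = 75.14 → 75.

Cast on 99 stitches; work 189 rows; second section cast-on 75 stitches.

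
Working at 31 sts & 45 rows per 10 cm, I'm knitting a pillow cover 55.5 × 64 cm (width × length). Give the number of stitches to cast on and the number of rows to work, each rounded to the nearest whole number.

Cast on 172 stitches and work 288 rows.

Stitch gauge = 31/10 = 3.1 sts/cm; 55.5 × 3.1 = 172.05 → 172 sts.
Row gauge = 45/10 = 4.5 rows/cm; 64 × 4.5 = 288.00 → 288 rows.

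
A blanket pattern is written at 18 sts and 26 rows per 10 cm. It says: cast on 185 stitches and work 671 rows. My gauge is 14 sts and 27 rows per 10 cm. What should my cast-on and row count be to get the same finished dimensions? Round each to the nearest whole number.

Stitches: 185 × 14/18 = 143.89 → 144.
Rows: 671 × 27/26 = 696.81 → 697.

Cast on 144 stitches; work 697 rows.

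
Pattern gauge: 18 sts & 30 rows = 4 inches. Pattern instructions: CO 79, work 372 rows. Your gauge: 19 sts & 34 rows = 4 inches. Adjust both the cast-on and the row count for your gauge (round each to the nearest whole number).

Stitches: 79 × 19/18 = 83.39 → 83.
Rows: 372 × 34/30 = 421.60 → 422.

Cast on 83 stitches; work 422 rows.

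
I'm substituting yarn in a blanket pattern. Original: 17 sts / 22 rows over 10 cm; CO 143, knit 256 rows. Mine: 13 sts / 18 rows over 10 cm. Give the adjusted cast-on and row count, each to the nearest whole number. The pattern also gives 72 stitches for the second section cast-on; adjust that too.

Cast on 109 stitches; work 209 rows; second section cast-on 55 stitches.

Stitches: 143 × 13/17 = 109.35 → 109.
Rows: 256 × 18/22 = 209.45 → 209.
second section cast-on: 72 × 13/17 = 55.06 → 55.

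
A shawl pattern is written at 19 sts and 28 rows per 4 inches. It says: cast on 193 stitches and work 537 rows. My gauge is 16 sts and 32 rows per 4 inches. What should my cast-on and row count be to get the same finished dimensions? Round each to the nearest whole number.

Stitches: 193 × 16/19 = 162.53 → 163.
Rows: 537 × 32/28 = 613.71 → 614.

Cast on 163 stitches; work 614 rows.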